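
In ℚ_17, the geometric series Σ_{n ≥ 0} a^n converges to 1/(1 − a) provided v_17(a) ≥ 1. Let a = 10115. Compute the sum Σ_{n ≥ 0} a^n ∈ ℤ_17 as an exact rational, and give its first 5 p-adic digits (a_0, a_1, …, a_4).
Σ a^n = 1/(1 − a) = -1/10114;  first 5 digits = (1, 0, 1, 2, 1)

v_17(a) = 2 ≥ 1, so the series converges in ℤ_17 to 1/(1 − a) = 1/(1 − 10115) = -1/10114. Expand this rational in ℤ_17: compute digits iteratively via d_i = x_i mod 17, x_{i+1} = (x_i − d_i)/17. The first 5 digits are (1, 0, 1, 2, 1).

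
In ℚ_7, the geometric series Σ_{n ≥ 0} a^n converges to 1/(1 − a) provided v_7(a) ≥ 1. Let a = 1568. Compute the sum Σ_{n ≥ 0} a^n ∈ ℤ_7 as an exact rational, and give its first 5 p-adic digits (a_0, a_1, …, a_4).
Σ a^n = 1/(1 − a) = -1/1567;  first 5 digits = (1, 0, 4, 4, 2)

v_7(a) = 2 ≥ 1, so the series converges in ℤ_7 to 1/(1 − a) = 1/(1 − 1568) = -1/1567. Expand this rational in ℤ_7: compute digits iteratively via d_i = x_i mod 7, x_{i+1} = (x_i − d_i)/7. The first 5 digits are (1, 0, 4, 4, 2).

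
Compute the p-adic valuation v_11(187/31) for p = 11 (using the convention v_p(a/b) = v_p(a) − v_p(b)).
v_11(187/31) = 1

Factor powers of 11 from the numerator and denominator of the reduced fraction: 187 = 11^1 · 17 and 31 = 11^0 · 31. Apply v_p(a/b) = v_p(a) − v_p(b): v_11(187/31) = 1 − 0 = 1.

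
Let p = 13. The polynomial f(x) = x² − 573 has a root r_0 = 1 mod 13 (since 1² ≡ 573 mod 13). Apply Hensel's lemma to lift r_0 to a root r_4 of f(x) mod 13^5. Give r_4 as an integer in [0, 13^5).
r_4 = 31890 (mod 371293)

Hensel's recurrence: r_{i+1} = r_i − f(r_i)·(f′(r_i))^{-1} mod 13^{i+2}, with f′(x) = 2x. Iterate:
  r_0 = 1 (mod 13)
  r_1 = 118 (mod 169)
  r_2 = 1132 (mod 2197)
  r_3 = 3329 (mod 28561)
  r_4 = 31890 (mod 371293)
Final: r_4 = 31890, and one checks f(r_4) ≡ 0 mod 13^5.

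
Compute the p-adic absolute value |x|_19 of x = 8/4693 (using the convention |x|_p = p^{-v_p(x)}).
|8/4693|_19 = 361

Step 1 — compute v_19(x) by factoring powers of 19 out of the numerator and denominator: v_19(8/4693) = -2. Step 2 — apply |x|_p = p^{-v_p(x)} = 19^{2} = 361.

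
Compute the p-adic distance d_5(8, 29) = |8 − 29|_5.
d_5(8, 29) = 1

Step 1 — x − y = 8 − 29 = -21. Step 2 — v_5(-21) = 0 (factor: -21 = −(5^0 · 21); the sign does not affect v_p). Step 3 — |x − y|_5 = 5^{0} = 1.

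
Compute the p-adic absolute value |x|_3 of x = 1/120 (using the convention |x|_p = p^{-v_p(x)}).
|1/120|_3 = 3

Step 1 — compute v_3(x) by factoring powers of 3 out of the numerator and denominator: v_3(1/120) = -1. Step 2 — apply |x|_p = p^{-v_p(x)} = 3^{1} = 3.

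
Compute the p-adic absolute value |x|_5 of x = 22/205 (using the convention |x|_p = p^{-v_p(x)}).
|22/205|_5 = 5

Step 1 — compute v_5(x) by factoring powers of 5 out of the numerator and denominator: v_5(22/205) = -1. Step 2 — apply |x|_p = p^{-v_p(x)} = 5^{1} = 5.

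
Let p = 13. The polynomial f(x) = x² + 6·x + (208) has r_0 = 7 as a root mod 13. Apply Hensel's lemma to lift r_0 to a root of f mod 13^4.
r_3 = 19351 (mod 28561)

Hensel: r_{i+1} = r_i − f(r_i)·(f′(r_i))^{-1} mod 13^{i+2}, f′(x) = 2x + 6. Iterate:
  r_0 = 7 (mod 13)
  r_1 = 85 (mod 169)
  r_2 = 1775 (mod 2197)
  r_3 = 19351 (mod 28561)
Final: r = 19351 satisfies f(r) ≡ 0 mod 13^4.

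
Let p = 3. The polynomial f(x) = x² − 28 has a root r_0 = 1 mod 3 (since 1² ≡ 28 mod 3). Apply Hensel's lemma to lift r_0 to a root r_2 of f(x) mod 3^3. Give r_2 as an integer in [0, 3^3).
r_2 = 1 (mod 27)

Hensel's recurrence: r_{i+1} = r_i − f(r_i)·(f′(r_i))^{-1} mod 3^{i+2}, with f′(x) = 2x. Iterate:
  r_0 = 1 (mod 3)
  r_1 = 1 (mod 9)
  r_2 = 1 (mod 27)
Final: r_2 = 1, and one checks f(r_2) ≡ 0 mod 3^3.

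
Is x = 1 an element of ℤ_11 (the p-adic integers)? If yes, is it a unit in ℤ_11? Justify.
x ∈ ℤ_11^× (unit); v_11(x) = 0

ℤ_11 = {x ∈ ℚ_11 : v_11(x) ≥ 0} and ℤ_11^× = {x ∈ ℤ_11 : v_11(x) = 0}. Here v_11(1) = v_11(num) − v_11(den) = 0; compare against these criteria.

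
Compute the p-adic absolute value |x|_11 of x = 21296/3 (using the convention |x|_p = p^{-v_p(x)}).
|21296/3|_11 = 1/1331

Step 1 — compute v_11(x) by factoring powers of 11 out of the numerator and denominator: v_11(21296/3) = 3. Step 2 — apply |x|_p = p^{-v_p(x)} = 11^{-3} = 1/1331.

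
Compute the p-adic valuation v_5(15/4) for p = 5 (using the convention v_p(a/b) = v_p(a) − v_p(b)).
v_5(15/4) = 1

Factor powers of 5 from the numerator and denominator of the reduced fraction: 15 = 5^1 · 3 and 4 = 5^0 · 4. Apply v_p(a/b) = v_p(a) − v_p(b): v_5(15/4) = 1 − 0 = 1.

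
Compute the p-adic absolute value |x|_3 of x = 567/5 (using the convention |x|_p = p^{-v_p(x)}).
|567/5|_3 = 1/81

Step 1 — compute v_3(x) by factoring powers of 3 out of the numerator and denominator: v_3(567/5) = 4. Step 2 — apply |x|_p = p^{-v_p(x)} = 3^{-4} = 1/81.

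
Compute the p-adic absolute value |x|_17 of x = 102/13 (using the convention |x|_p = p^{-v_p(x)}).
|102/13|_17 = 1/17

Step 1 — compute v_17(x) by factoring powers of 17 out of the numerator and denominator: v_17(102/13) = 1. Step 2 — apply |x|_p = p^{-v_p(x)} = 17^{-1} = 1/17.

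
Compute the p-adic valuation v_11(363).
v_11(363) = 2

v_11(n) is the largest exponent k such that 11^k divides n. Factor out: 363 = 11^2 · 3. (Sign doesn't affect v_p.) So v_11(363) = 2.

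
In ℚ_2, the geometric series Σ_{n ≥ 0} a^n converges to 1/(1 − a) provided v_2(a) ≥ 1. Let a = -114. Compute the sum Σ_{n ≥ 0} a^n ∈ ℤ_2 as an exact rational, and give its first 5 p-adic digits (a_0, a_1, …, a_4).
Σ a^n = 1/(1 − a) = 1/115;  first 5 digits = (1, 1, 0, 1, 1)

v_2(a) = 1 ≥ 1, so the series converges in ℤ_2 to 1/(1 − a) = 1/(1 − (-114)) = 1/115. Expand this rational in ℤ_2: compute digits iteratively via d_i = x_i mod 2, x_{i+1} = (x_i − d_i)/2. The first 5 digits are (1, 1, 0, 1, 1).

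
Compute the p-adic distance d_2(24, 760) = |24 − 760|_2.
d_2(24, 760) = 1/32

Step 1 — x − y = 24 − 760 = -736. Step 2 — v_2(-736) = 5 (factor: -736 = −(2^5 · 23); the sign does not affect v_p). Step 3 — |x − y|_2 = 2^{-5} = 1/32.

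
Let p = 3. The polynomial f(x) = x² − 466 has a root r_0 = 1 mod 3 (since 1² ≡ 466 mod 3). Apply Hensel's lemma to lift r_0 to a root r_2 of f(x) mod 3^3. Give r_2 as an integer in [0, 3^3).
r_2 = 13 (mod 27)

Hensel's recurrence: r_{i+1} = r_i − f(r_i)·(f′(r_i))^{-1} mod 3^{i+2}, with f′(x) = 2x. Iterate:
  r_0 = 1 (mod 3)
  r_1 = 4 (mod 9)
  r_2 = 13 (mod 27)
Final: r_2 = 13, and one checks f(r_2) ≡ 0 mod 3^3.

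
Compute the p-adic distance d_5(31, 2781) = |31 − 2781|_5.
d_5(31, 2781) = 1/125

Step 1 — x − y = 31 − 2781 = -2750. Step 2 — v_5(-2750) = 3 (factor: -2750 = −(5^3 · 22); the sign does not affect v_p). Step 3 — |x − y|_5 = 5^{-3} = 1/125.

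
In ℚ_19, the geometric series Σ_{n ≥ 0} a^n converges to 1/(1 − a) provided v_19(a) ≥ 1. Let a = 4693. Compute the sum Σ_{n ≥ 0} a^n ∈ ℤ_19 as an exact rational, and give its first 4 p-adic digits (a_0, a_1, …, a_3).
Σ a^n = 1/(1 − a) = -1/4692;  first 4 digits = (1, 0, 13, 0)

v_19(a) = 2 ≥ 1, so the series converges in ℤ_19 to 1/(1 − a) = 1/(1 − 4693) = -1/4692. Expand this rational in ℤ_19: compute digits iteratively via d_i = x_i mod 19, x_{i+1} = (x_i − d_i)/19. The first 4 digits are (1, 0, 13, 0).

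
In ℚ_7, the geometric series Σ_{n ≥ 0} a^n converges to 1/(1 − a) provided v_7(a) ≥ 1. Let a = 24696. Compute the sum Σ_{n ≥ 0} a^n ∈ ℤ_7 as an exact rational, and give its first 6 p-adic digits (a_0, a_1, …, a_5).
Σ a^n = 1/(1 − a) = -1/24695;  first 6 digits = (1, 0, 0, 2, 3, 1)

v_7(a) = 3 ≥ 1, so the series converges in ℤ_7 to 1/(1 − a) = 1/(1 − 24696) = -1/24695. Expand this rational in ℤ_7: compute digits iteratively via d_i = x_i mod 7, x_{i+1} = (x_i − d_i)/7. The first 6 digits are (1, 0, 0, 2, 3, 1).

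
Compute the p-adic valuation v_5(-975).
v_5(-975) = 2

v_5(n) is the largest exponent k such that 5^k divides n. Factor out: -975 = -5^2 · 39. (Sign doesn't affect v_p.) So v_5(-975) = 2.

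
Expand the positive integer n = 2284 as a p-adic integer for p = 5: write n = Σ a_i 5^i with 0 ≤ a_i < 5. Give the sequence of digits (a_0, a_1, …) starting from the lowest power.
(a_0, a_1, …) = (4, 1, 1, 3, 3)

Repeated division by 5 gives the digits low-to-high: 2284 = 4 + 1·5^1 + 1·5^2 + 3·5^3 + 3·5^4. Digit sequence: (4, 1, 1, 3, 3).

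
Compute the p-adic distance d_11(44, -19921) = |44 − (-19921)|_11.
d_11(44, -19921) = 1/1331

Step 1 — x − y = 44 − (-19921) = 19965. Step 2 — v_11(19965) = 3 (factor: 19965 = (11^3 · 15); the sign does not affect v_p). Step 3 — |x − y|_11 = 11^{-3} = 1/1331.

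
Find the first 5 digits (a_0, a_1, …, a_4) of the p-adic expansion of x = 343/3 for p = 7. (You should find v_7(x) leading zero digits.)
(a_0, …, a_4) = (0, 0, 0, 5, 4)

v_7(343/3) = 3, so a_0 = ... = a_2 = 0. Factor out: x = 7^3 · u with u = 1/3 a unit in ℤ_7. Expand u iteratively via a_{v+i} = u_i mod 7, u_{i+1} = (u_i − a_{v+i})/7:
  u_0 = 1/3;  a_3 = 5;  u_1 = (u_0 − 5)/7 = -2/3
  u_1 = -2/3;  a_4 = 4;  u_2 = (u_1 − 4)/7 = -2/3
Digits: (0, 0, 0, 5, 4).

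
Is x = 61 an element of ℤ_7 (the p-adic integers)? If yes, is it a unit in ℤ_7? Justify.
x ∈ ℤ_7^× (unit); v_7(x) = 0

ℤ_7 = {x ∈ ℚ_7 : v_7(x) ≥ 0} and ℤ_7^× = {x ∈ ℤ_7 : v_7(x) = 0}. Here v_7(61) = v_7(num) − v_7(den) = 0; compare against these criteria.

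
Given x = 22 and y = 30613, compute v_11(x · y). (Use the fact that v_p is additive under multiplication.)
v_11(673486) = 4

v_p(x) = 1 (factor: 22 = 11^1 · 2); v_p(y) = 3 (factor: 30613 = 11^3 · 23). Additivity: v_p(xy) = v_p(x) + v_p(y) = 1 + 3 = 4. (Direct check: xy = 673486 = 11^4 · (46).)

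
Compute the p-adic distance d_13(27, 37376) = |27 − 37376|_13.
d_13(27, 37376) = 1/2197

Step 1 — x − y = 27 − 37376 = -37349. Step 2 — v_13(-37349) = 3 (factor: -37349 = −(13^3 · 17); the sign does not affect v_p). Step 3 — |x − y|_13 = 13^{-3} = 1/2197.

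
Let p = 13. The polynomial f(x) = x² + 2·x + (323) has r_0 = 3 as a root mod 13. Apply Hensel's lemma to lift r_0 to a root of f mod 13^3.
r_2 = 510 (mod 2197)

Hensel: r_{i+1} = r_i − f(r_i)·(f′(r_i))^{-1} mod 13^{i+2}, f′(x) = 2x + 2. Iterate:
  r_0 = 3 (mod 13)
  r_1 = 3 (mod 169)
  r_2 = 510 (mod 2197)
Final: r = 510 satisfies f(r) ≡ 0 mod 13^3.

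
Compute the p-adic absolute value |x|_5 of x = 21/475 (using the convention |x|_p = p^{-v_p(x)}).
|21/475|_5 = 25

Step 1 — compute v_5(x) by factoring powers of 5 out of the numerator and denominator: v_5(21/475) = -2. Step 2 — apply |x|_p = p^{-v_p(x)} = 5^{2} = 25.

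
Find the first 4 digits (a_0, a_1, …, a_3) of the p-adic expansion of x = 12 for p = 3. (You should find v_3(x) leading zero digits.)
(a_0, …, a_3) = (0, 1, 1, 0)

v_3(12) = 1, so a_0 = ... = a_0 = 0. Factor out: x = 3^1 · u with u = 4 a unit in ℤ_3. Expand u iteratively via a_{v+i} = u_i mod 3, u_{i+1} = (u_i − a_{v+i})/3:
  u_0 = 4;  a_1 = 1;  u_1 = (u_0 − 1)/3 = 1
  u_1 = 1;  a_2 = 1;  u_2 = (u_1 − 1)/3 = 0
  u_2 = 0;  a_3 = 0;  u_3 = (u_2 − 0)/3 = 0
Digits: (0, 1, 1, 0).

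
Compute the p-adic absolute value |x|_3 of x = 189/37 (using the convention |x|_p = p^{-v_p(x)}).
|189/37|_3 = 1/27

Step 1 — compute v_3(x) by factoring powers of 3 out of the numerator and denominator: v_3(189/37) = 3. Step 2 — apply |x|_p = p^{-v_p(x)} = 3^{-3} = 1/27.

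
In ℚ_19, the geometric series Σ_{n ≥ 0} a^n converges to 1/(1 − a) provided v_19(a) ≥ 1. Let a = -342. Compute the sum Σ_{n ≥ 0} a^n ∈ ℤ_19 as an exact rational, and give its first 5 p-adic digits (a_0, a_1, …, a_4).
Σ a^n = 1/(1 − a) = 1/343;  first 5 digits = (1, 1, 0, 18, 17)

v_19(a) = 1 ≥ 1, so the series converges in ℤ_19 to 1/(1 − a) = 1/(1 − (-342)) = 1/343. Expand this rational in ℤ_19: compute digits iteratively via d_i = x_i mod 19, x_{i+1} = (x_i − d_i)/19. The first 5 digits are (1, 1, 0, 18, 17).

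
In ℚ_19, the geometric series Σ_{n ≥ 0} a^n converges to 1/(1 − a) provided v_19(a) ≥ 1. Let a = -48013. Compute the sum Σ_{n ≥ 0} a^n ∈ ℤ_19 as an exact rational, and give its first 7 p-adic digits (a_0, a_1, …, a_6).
Σ a^n = 1/(1 − a) = 1/48014;  first 7 digits = (1, 0, 0, 12, 18, 18, 10)

v_19(a) = 3 ≥ 1, so the series converges in ℤ_19 to 1/(1 − a) = 1/(1 − (-48013)) = 1/48014. Expand this rational in ℤ_19: compute digits iteratively via d_i = x_i mod 19, x_{i+1} = (x_i − d_i)/19. The first 7 digits are (1, 0, 0, 12, 18, 18, 10).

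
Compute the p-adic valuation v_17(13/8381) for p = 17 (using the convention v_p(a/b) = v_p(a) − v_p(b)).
v_17(13/8381) = -2

Factor powers of 17 from the numerator and denominator of the reduced fraction: 13 = 17^0 · 13 and 8381 = 17^2 · 29. Apply v_p(a/b) = v_p(a) − v_p(b): v_17(13/8381) = 0 − 2 = -2.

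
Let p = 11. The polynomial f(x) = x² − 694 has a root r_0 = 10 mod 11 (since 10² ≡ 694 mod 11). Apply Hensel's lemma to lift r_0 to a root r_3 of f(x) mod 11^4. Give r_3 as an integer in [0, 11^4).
r_3 = 7941 (mod 14641)

Hensel's recurrence: r_{i+1} = r_i − f(r_i)·(f′(r_i))^{-1} mod 11^{i+2}, with f′(x) = 2x. Iterate:
  r_0 = 10 (mod 11)
  r_1 = 76 (mod 121)
  r_2 = 1286 (mod 1331)
  r_3 = 7941 (mod 14641)
Final: r_3 = 7941, and one checks f(r_3) ≡ 0 mod 11^4.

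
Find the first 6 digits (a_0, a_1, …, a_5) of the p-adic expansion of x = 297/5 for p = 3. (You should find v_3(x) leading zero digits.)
(a_0, …, a_5) = (0, 0, 0, 1, 1, 1)

v_3(297/5) = 3, so a_0 = ... = a_2 = 0. Factor out: x = 3^3 · u with u = 11/5 a unit in ℤ_3. Expand u iteratively via a_{v+i} = u_i mod 3, u_{i+1} = (u_i − a_{v+i})/3:
  u_0 = 11/5;  a_3 = 1;  u_1 = (u_0 − 1)/3 = 2/5
  u_1 = 2/5;  a_4 = 1;  u_2 = (u_1 − 1)/3 = -1/5
  u_2 = -1/5;  a_5 = 1;  u_3 = (u_2 − 1)/3 = -2/5
Digits: (0, 0, 0, 1, 1, 1).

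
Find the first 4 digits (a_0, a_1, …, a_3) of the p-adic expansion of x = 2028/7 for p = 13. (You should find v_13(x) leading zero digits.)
(a_0, …, a_3) = (0, 0, 11, 3)

v_13(2028/7) = 2, so a_0 = ... = a_1 = 0. Factor out: x = 13^2 · u with u = 12/7 a unit in ℤ_13. Expand u iteratively via a_{v+i} = u_i mod 13, u_{i+1} = (u_i − a_{v+i})/13:
  u_0 = 12/7;  a_2 = 11;  u_1 = (u_0 − 11)/13 = -5/7
  u_1 = -5/7;  a_3 = 3;  u_2 = (u_1 − 3)/13 = -2/7
Digits: (0, 0, 11, 3).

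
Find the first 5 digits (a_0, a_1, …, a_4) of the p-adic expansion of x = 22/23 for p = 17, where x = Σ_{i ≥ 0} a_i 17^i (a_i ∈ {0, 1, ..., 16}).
(a_0, …, a_4) = (15, 11, 3, 2, 8)

v_17(22/23) = 0 (numerator and denominator both coprime to 17), so x ∈ ℤ_17^×. Compute digits iteratively via a_i = x_i mod 17, x_{i+1} = (x_i − a_i)/17, with x_0 = x:
  x_0 = 22/23;  a_0 = 15;  x_1 = (x_0 − 15)/17 = -19/23
  x_1 = -19/23;  a_1 = 11;  x_2 = (x_1 − 11)/17 = -16/23
  x_2 = -16/23;  a_2 = 3;  x_3 = (x_2 − 3)/17 = -5/23
  x_3 = -5/23;  a_3 = 2;  x_4 = (x_3 − 2)/17 = -3/23
  x_4 = -3/23;  a_4 = 8;  x_5 = (x_4 − 8)/17 = -11/23
Digits: (15, 11, 3, 2, 8).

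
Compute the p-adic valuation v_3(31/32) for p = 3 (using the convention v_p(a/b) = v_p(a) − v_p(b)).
v_3(31/32) = 0

Factor powers of 3 from the numerator and denominator of the reduced fraction: 31 = 3^0 · 31 and 32 = 3^0 · 32. Apply v_p(a/b) = v_p(a) − v_p(b): v_3(31/32) = 0 − 0 = 0.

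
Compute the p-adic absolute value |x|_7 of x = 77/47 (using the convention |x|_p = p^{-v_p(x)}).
|77/47|_7 = 1/7

Step 1 — compute v_7(x) by factoring powers of 7 out of the numerator and denominator: v_7(77/47) = 1. Step 2 — apply |x|_p = p^{-v_p(x)} = 7^{-1} = 1/7.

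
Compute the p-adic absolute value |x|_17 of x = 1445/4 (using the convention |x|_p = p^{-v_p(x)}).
|1445/4|_17 = 1/289

Step 1 — compute v_17(x) by factoring powers of 17 out of the numerator and denominator: v_17(1445/4) = 2. Step 2 — apply |x|_p = p^{-v_p(x)} = 17^{-2} = 1/289.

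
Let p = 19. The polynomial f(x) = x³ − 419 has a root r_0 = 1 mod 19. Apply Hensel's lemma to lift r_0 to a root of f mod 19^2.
r_1 = 20 (mod 361)

Hensel: r_{i+1} = r_i − f(r_i)/f′(r_i) mod 19^{i+2}, where f′(x) = 3x². Iterate:
  r_0 = 1 (mod 19)
  r_1 = 20 (mod 361)
Final: r = 20 with f(r) ≡ 0 mod 19^2.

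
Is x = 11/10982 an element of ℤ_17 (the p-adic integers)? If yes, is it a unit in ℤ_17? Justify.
x ∉ ℤ_17 (v_17(x) = -2 < 0)

ℤ_17 = {x ∈ ℚ_17 : v_17(x) ≥ 0} and ℤ_17^× = {x ∈ ℤ_17 : v_17(x) = 0}. Here v_17(11/10982) = v_17(num) − v_17(den) = -2; compare against these criteria.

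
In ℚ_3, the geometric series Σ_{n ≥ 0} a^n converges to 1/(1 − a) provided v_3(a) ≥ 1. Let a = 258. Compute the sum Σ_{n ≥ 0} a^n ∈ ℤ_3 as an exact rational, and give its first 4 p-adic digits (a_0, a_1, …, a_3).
Σ a^n = 1/(1 − a) = -1/257;  first 4 digits = (1, 2, 2, 1)

v_3(a) = 1 ≥ 1, so the series converges in ℤ_3 to 1/(1 − a) = 1/(1 − 258) = -1/257. Expand this rational in ℤ_3: compute digits iteratively via d_i = x_i mod 3, x_{i+1} = (x_i − d_i)/3. The first 4 digits are (1, 2, 2, 1).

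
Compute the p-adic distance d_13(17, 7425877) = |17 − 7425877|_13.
d_13(17, 7425877) = 1/371293

Step 1 — x − y = 17 − 7425877 = -7425860. Step 2 — v_13(-7425860) = 5 (factor: -7425860 = −(13^5 · 20); the sign does not affect v_p). Step 3 — |x − y|_13 = 13^{-5} = 1/371293.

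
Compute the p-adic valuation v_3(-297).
v_3(-297) = 3

v_3(n) is the largest exponent k such that 3^k divides n. Factor out: -297 = -3^3 · 11. (Sign doesn't affect v_p.) So v_3(-297) = 3.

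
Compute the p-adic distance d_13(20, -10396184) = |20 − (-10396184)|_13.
d_13(20, -10396184) = 1/371293

Step 1 — x − y = 20 − (-10396184) = 10396204. Step 2 — v_13(10396204) = 5 (factor: 10396204 = (13^5 · 28); the sign does not affect v_p). Step 3 — |x − y|_13 = 13^{-5} = 1/371293.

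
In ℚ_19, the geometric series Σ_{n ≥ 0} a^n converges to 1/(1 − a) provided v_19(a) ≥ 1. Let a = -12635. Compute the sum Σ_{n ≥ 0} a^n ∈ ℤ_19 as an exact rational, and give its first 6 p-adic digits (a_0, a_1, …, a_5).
Σ a^n = 1/(1 − a) = 1/12636;  first 6 digits = (1, 0, 3, 17, 8, 7)

v_19(a) = 2 ≥ 1, so the series converges in ℤ_19 to 1/(1 − a) = 1/(1 − (-12635)) = 1/12636. Expand this rational in ℤ_19: compute digits iteratively via d_i = x_i mod 19, x_{i+1} = (x_i − d_i)/19. The first 6 digits are (1, 0, 3, 17, 8, 7).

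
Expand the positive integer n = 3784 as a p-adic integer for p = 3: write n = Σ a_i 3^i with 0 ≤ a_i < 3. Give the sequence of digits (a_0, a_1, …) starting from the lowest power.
(a_0, a_1, …) = (1, 1, 0, 2, 1, 0, 2, 1)

Repeated division by 3 gives the digits low-to-high: 3784 = 1 + 1·3^1 + 2·3^3 + 1·3^4 + 2·3^6 + 1·3^7. Digit sequence: (1, 1, 0, 2, 1, 0, 2, 1).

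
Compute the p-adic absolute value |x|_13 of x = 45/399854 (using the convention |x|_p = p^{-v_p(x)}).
|45/399854|_13 = 28561

Step 1 — compute v_13(x) by factoring powers of 13 out of the numerator and denominator: v_13(45/399854) = -4. Step 2 — apply |x|_p = p^{-v_p(x)} = 13^{4} = 28561.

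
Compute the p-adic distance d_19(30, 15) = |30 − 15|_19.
d_19(30, 15) = 1

Step 1 — x − y = 30 − 15 = 15. Step 2 — v_19(15) = 0 (factor: 15 = (19^0 · 15); the sign does not affect v_p). Step 3 — |x − y|_19 = 19^{0} = 1.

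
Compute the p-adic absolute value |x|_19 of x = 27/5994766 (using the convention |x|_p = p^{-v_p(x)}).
|27/5994766|_19 = 130321

Step 1 — compute v_19(x) by factoring powers of 19 out of the numerator and denominator: v_19(27/5994766) = -4. Step 2 — apply |x|_p = p^{-v_p(x)} = 19^{4} = 130321.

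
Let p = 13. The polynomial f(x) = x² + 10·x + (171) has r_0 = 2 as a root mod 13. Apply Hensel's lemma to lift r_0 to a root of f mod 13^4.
r_3 = 8257 (mod 28561)

Hensel: r_{i+1} = r_i − f(r_i)·(f′(r_i))^{-1} mod 13^{i+2}, f′(x) = 2x + 10. Iterate:
  r_0 = 2 (mod 13)
  r_1 = 145 (mod 169)
  r_2 = 1666 (mod 2197)
  r_3 = 8257 (mod 28561)
Final: r = 8257 satisfies f(r) ≡ 0 mod 13^4.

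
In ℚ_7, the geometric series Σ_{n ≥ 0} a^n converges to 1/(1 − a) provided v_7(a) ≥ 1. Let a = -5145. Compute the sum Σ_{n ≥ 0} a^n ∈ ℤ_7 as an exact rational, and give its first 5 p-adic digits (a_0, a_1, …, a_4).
Σ a^n = 1/(1 − a) = 1/5146;  first 5 digits = (1, 0, 0, 6, 4)

v_7(a) = 3 ≥ 1, so the series converges in ℤ_7 to 1/(1 − a) = 1/(1 − (-5145)) = 1/5146. Expand this rational in ℤ_7: compute digits iteratively via d_i = x_i mod 7, x_{i+1} = (x_i − d_i)/7. The first 5 digits are (1, 0, 0, 6, 4).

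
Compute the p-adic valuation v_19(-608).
v_19(-608) = 1

v_19(n) is the largest exponent k such that 19^k divides n. Factor out: -608 = -19^1 · 32. (Sign doesn't affect v_p.) So v_19(-608) = 1.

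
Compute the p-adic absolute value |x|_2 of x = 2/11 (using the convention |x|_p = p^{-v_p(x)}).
|2/11|_2 = 1/2

Step 1 — compute v_2(x) by factoring powers of 2 out of the numerator and denominator: v_2(2/11) = 1. Step 2 — apply |x|_p = p^{-v_p(x)} = 2^{-1} = 1/2.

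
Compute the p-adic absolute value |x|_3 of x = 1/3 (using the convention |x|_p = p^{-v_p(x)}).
|1/3|_3 = 3

Step 1 — compute v_3(x) by factoring powers of 3 out of the numerator and denominator: v_3(1/3) = -1. Step 2 — apply |x|_p = p^{-v_p(x)} = 3^{1} = 3.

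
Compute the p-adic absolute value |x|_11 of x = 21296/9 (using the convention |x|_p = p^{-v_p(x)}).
|21296/9|_11 = 1/1331

Step 1 — compute v_11(x) by factoring powers of 11 out of the numerator and denominator: v_11(21296/9) = 3. Step 2 — apply |x|_p = p^{-v_p(x)} = 11^{-3} = 1/1331.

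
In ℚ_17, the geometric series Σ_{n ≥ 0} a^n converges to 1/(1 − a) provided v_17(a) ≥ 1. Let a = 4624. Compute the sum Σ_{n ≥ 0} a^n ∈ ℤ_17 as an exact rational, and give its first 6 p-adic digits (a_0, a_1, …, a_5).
Σ a^n = 1/(1 − a) = -1/4623;  first 6 digits = (1, 0, 16, 0, 1, 15)

v_17(a) = 2 ≥ 1, so the series converges in ℤ_17 to 1/(1 − a) = 1/(1 − 4624) = -1/4623. Expand this rational in ℤ_17: compute digits iteratively via d_i = x_i mod 17, x_{i+1} = (x_i − d_i)/17. The first 6 digits are (1, 0, 16, 0, 1, 15).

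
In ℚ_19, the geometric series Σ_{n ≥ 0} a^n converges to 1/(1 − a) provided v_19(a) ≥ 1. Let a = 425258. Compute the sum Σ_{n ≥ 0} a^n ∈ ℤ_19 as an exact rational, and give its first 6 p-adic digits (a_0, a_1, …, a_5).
Σ a^n = 1/(1 − a) = -1/425257;  first 6 digits = (1, 0, 0, 5, 3, 0)

v_19(a) = 3 ≥ 1, so the series converges in ℤ_19 to 1/(1 − a) = 1/(1 − 425258) = -1/425257. Expand this rational in ℤ_19: compute digits iteratively via d_i = x_i mod 19, x_{i+1} = (x_i − d_i)/19. The first 6 digits are (1, 0, 0, 5, 3, 0).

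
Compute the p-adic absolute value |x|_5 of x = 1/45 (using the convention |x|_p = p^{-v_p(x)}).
|1/45|_5 = 5

Step 1 — compute v_5(x) by factoring powers of 5 out of the numerator and denominator: v_5(1/45) = -1. Step 2 — apply |x|_p = p^{-v_p(x)} = 5^{1} = 5.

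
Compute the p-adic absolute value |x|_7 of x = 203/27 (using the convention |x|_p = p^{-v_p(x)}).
|203/27|_7 = 1/7

Step 1 — compute v_7(x) by factoring powers of 7 out of the numerator and denominator: v_7(203/27) = 1. Step 2 — apply |x|_p = p^{-v_p(x)} = 7^{-1} = 1/7.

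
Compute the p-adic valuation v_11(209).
v_11(209) = 1

v_11(n) is the largest exponent k such that 11^k divides n. Factor out: 209 = 11^1 · 19. (Sign doesn't affect v_p.) So v_11(209) = 1.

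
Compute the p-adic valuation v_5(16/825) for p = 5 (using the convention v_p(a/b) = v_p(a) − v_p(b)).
v_5(16/825) = -2

Factor powers of 5 from the numerator and denominator of the reduced fraction: 16 = 5^0 · 16 and 825 = 5^2 · 33. Apply v_p(a/b) = v_p(a) − v_p(b): v_5(16/825) = 0 − 2 = -2.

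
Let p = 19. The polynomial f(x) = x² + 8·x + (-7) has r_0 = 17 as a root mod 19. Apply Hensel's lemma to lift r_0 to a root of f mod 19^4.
r_3 = 76625 (mod 130321)

Hensel: r_{i+1} = r_i − f(r_i)·(f′(r_i))^{-1} mod 19^{i+2}, f′(x) = 2x + 8. Iterate:
  r_0 = 17 (mod 19)
  r_1 = 93 (mod 361)
  r_2 = 1176 (mod 6859)
  r_3 = 76625 (mod 130321)
Final: r = 76625 satisfies f(r) ≡ 0 mod 19^4.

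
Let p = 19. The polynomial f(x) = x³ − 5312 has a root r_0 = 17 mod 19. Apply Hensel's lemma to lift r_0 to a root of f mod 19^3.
r_2 = 5736 (mod 6859)

Hensel: r_{i+1} = r_i − f(r_i)/f′(r_i) mod 19^{i+2}, where f′(x) = 3x². Iterate:
  r_0 = 17 (mod 19)
  r_1 = 321 (mod 361)
  r_2 = 5736 (mod 6859)
Final: r = 5736 with f(r) ≡ 0 mod 19^3.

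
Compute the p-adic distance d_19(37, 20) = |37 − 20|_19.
d_19(37, 20) = 1

Step 1 — x − y = 37 − 20 = 17. Step 2 — v_19(17) = 0 (factor: 17 = (19^0 · 17); the sign does not affect v_p). Step 3 — |x − y|_19 = 19^{0} = 1.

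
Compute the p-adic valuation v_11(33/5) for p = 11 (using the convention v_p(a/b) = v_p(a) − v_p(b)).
v_11(33/5) = 1

Factor powers of 11 from the numerator and denominator of the reduced fraction: 33 = 11^1 · 3 and 5 = 11^0 · 5. Apply v_p(a/b) = v_p(a) − v_p(b): v_11(33/5) = 1 − 0 = 1.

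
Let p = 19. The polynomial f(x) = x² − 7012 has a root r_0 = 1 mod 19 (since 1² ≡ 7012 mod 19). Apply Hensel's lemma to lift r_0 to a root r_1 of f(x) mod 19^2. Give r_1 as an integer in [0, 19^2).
r_1 = 77 (mod 361)

Hensel's recurrence: r_{i+1} = r_i − f(r_i)·(f′(r_i))^{-1} mod 19^{i+2}, with f′(x) = 2x. Iterate:
  r_0 = 1 (mod 19)
  r_1 = 77 (mod 361)
Final: r_1 = 77, and one checks f(r_1) ≡ 0 mod 19^2.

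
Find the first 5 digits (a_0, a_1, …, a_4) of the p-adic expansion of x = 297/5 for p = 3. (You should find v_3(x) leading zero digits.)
(a_0, …, a_4) = (0, 0, 0, 1, 1)

v_3(297/5) = 3, so a_0 = ... = a_2 = 0. Factor out: x = 3^3 · u with u = 11/5 a unit in ℤ_3. Expand u iteratively via a_{v+i} = u_i mod 3, u_{i+1} = (u_i − a_{v+i})/3:
  u_0 = 11/5;  a_3 = 1;  u_1 = (u_0 − 1)/3 = 2/5
  u_1 = 2/5;  a_4 = 1;  u_2 = (u_1 − 1)/3 = -1/5
Digits: (0, 0, 0, 1, 1).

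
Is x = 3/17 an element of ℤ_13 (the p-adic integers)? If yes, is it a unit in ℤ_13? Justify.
x ∈ ℤ_13^× (unit); v_13(x) = 0

ℤ_13 = {x ∈ ℚ_13 : v_13(x) ≥ 0} and ℤ_13^× = {x ∈ ℤ_13 : v_13(x) = 0}. Here v_13(3/17) = v_13(num) − v_13(den) = 0; compare against these criteria.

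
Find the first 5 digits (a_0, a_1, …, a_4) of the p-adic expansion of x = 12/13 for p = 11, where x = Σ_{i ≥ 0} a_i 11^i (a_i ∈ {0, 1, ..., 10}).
(a_0, …, a_4) = (6, 8, 6, 7, 1)

v_11(12/13) = 0 (numerator and denominator both coprime to 11), so x ∈ ℤ_11^×. Compute digits iteratively via a_i = x_i mod 11, x_{i+1} = (x_i − a_i)/11, with x_0 = x:
  x_0 = 12/13;  a_0 = 6;  x_1 = (x_0 − 6)/11 = -6/13
  x_1 = -6/13;  a_1 = 8;  x_2 = (x_1 − 8)/11 = -10/13
  x_2 = -10/13;  a_2 = 6;  x_3 = (x_2 − 6)/11 = -8/13
  x_3 = -8/13;  a_3 = 7;  x_4 = (x_3 − 7)/11 = -9/13
  x_4 = -9/13;  a_4 = 1;  x_5 = (x_4 − 1)/11 = -2/13
Digits: (6, 8, 6, 7, 1).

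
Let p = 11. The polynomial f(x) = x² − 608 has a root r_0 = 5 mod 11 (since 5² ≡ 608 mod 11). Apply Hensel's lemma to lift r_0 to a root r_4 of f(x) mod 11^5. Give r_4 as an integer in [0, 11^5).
r_4 = 65367 (mod 161051)

Hensel's recurrence: r_{i+1} = r_i − f(r_i)·(f′(r_i))^{-1} mod 11^{i+2}, with f′(x) = 2x. Iterate:
  r_0 = 5 (mod 11)
  r_1 = 27 (mod 121)
  r_2 = 148 (mod 1331)
  r_3 = 6803 (mod 14641)
  r_4 = 65367 (mod 161051)
Final: r_4 = 65367, and one checks f(r_4) ≡ 0 mod 11^5.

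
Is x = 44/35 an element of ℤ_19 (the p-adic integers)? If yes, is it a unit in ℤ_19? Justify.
x ∈ ℤ_19^× (unit); v_19(x) = 0

ℤ_19 = {x ∈ ℚ_19 : v_19(x) ≥ 0} and ℤ_19^× = {x ∈ ℤ_19 : v_19(x) = 0}. Here v_19(44/35) = v_19(num) − v_19(den) = 0; compare against these criteria.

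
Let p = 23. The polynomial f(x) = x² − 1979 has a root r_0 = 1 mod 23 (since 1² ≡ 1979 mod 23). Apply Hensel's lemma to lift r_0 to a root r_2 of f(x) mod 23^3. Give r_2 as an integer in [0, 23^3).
r_2 = 4693 (mod 12167)

Hensel's recurrence: r_{i+1} = r_i − f(r_i)·(f′(r_i))^{-1} mod 23^{i+2}, with f′(x) = 2x. Iterate:
  r_0 = 1 (mod 23)
  r_1 = 461 (mod 529)
  r_2 = 4693 (mod 12167)
Final: r_2 = 4693, and one checks f(r_2) ≡ 0 mod 23^3.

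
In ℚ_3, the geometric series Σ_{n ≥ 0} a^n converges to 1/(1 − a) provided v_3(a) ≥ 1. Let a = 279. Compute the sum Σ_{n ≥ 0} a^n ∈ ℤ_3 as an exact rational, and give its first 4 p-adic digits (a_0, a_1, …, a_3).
Σ a^n = 1/(1 − a) = -1/278;  first 4 digits = (1, 0, 1, 1)

v_3(a) = 2 ≥ 1, so the series converges in ℤ_3 to 1/(1 − a) = 1/(1 − 279) = -1/278. Expand this rational in ℤ_3: compute digits iteratively via d_i = x_i mod 3, x_{i+1} = (x_i − d_i)/3. The first 4 digits are (1, 0, 1, 1).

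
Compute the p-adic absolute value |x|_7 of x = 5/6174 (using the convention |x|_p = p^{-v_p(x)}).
|5/6174|_7 = 343

Step 1 — compute v_7(x) by factoring powers of 7 out of the numerator and denominator: v_7(5/6174) = -3. Step 2 — apply |x|_p = p^{-v_p(x)} = 7^{3} = 343.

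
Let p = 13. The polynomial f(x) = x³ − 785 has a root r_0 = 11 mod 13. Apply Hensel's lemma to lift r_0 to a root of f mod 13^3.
r_2 = 1233 (mod 2197)

Hensel: r_{i+1} = r_i − f(r_i)/f′(r_i) mod 13^{i+2}, where f′(x) = 3x². Iterate:
  r_0 = 11 (mod 13)
  r_1 = 50 (mod 169)
  r_2 = 1233 (mod 2197)
Final: r = 1233 with f(r) ≡ 0 mod 13^3.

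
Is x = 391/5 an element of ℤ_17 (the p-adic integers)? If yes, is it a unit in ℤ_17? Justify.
x ∈ ℤ_17 but not a unit; v_17(x) = 1 > 0

ℤ_17 = {x ∈ ℚ_17 : v_17(x) ≥ 0} and ℤ_17^× = {x ∈ ℤ_17 : v_17(x) = 0}. Here v_17(391/5) = v_17(num) − v_17(den) = 1; compare against these criteria.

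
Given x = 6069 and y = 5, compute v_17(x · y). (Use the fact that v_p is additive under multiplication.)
v_17(30345) = 2

v_p(x) = 2 (factor: 6069 = 17^2 · 21); v_p(y) = 0 (factor: 5 = 17^0 · 5). Additivity: v_p(xy) = v_p(x) + v_p(y) = 2 + 0 = 2. (Direct check: xy = 30345 = 17^2 · (105).)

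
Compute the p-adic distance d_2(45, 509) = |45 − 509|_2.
d_2(45, 509) = 1/16

Step 1 — x − y = 45 − 509 = -464. Step 2 — v_2(-464) = 4 (factor: -464 = −(2^4 · 29); the sign does not affect v_p). Step 3 — |x − y|_2 = 2^{-4} = 1/16.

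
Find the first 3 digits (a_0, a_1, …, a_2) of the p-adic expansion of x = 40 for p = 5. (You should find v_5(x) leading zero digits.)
(a_0, …, a_2) = (0, 3, 1)

v_5(40) = 1, so a_0 = ... = a_0 = 0. Factor out: x = 5^1 · u with u = 8 a unit in ℤ_5. Expand u iteratively via a_{v+i} = u_i mod 5, u_{i+1} = (u_i − a_{v+i})/5:
  u_0 = 8;  a_1 = 3;  u_1 = (u_0 − 3)/5 = 1
  u_1 = 1;  a_2 = 1;  u_2 = (u_1 − 1)/5 = 0
Digits: (0, 3, 1).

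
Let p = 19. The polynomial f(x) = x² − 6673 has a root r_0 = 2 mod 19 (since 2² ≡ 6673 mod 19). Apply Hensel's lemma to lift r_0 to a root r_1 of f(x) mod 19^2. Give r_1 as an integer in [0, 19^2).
r_1 = 135 (mod 361)

Hensel's recurrence: r_{i+1} = r_i − f(r_i)·(f′(r_i))^{-1} mod 19^{i+2}, with f′(x) = 2x. Iterate:
  r_0 = 2 (mod 19)
  r_1 = 135 (mod 361)
Final: r_1 = 135, and one checks f(r_1) ≡ 0 mod 19^2.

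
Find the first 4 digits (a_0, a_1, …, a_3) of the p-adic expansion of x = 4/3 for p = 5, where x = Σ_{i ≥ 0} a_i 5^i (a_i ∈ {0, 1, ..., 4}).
(a_0, …, a_3) = (3, 3, 1, 3)

v_5(4/3) = 0 (numerator and denominator both coprime to 5), so x ∈ ℤ_5^×. Compute digits iteratively via a_i = x_i mod 5, x_{i+1} = (x_i − a_i)/5, with x_0 = x:
  x_0 = 4/3;  a_0 = 3;  x_1 = (x_0 − 3)/5 = -1/3
  x_1 = -1/3;  a_1 = 3;  x_2 = (x_1 − 3)/5 = -2/3
  x_2 = -2/3;  a_2 = 1;  x_3 = (x_2 − 1)/5 = -1/3
  x_3 = -1/3;  a_3 = 3;  x_4 = (x_3 − 3)/5 = -2/3
Digits: (3, 3, 1, 3).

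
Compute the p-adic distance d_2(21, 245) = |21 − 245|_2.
d_2(21, 245) = 1/32

Step 1 — x − y = 21 − 245 = -224. Step 2 — v_2(-224) = 5 (factor: -224 = −(2^5 · 7); the sign does not affect v_p). Step 3 — |x − y|_2 = 2^{-5} = 1/32.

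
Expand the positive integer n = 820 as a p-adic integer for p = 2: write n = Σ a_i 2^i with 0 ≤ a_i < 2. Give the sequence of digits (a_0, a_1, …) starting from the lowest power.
(a_0, a_1, …) = (0, 0, 1, 0, 1, 1, 0, 0, 1, 1)

Repeated division by 2 gives the digits low-to-high: 820 = 1·2^2 + 1·2^4 + 1·2^5 + 1·2^8 + 1·2^9. Digit sequence: (0, 0, 1, 0, 1, 1, 0, 0, 1, 1).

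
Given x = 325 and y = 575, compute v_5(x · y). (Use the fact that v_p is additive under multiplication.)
v_5(186875) = 4

v_p(x) = 2 (factor: 325 = 5^2 · 13); v_p(y) = 2 (factor: 575 = 5^2 · 23). Additivity: v_p(xy) = v_p(x) + v_p(y) = 2 + 2 = 4. (Direct check: xy = 186875 = 5^4 · (299).)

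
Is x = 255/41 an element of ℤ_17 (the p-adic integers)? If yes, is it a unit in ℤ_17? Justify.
x ∈ ℤ_17 but not a unit; v_17(x) = 1 > 0

ℤ_17 = {x ∈ ℚ_17 : v_17(x) ≥ 0} and ℤ_17^× = {x ∈ ℤ_17 : v_17(x) = 0}. Here v_17(255/41) = v_17(num) − v_17(den) = 1; compare against these criteria.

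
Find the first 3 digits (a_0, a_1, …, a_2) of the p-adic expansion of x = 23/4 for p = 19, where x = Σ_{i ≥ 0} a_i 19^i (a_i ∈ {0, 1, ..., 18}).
(a_0, …, a_2) = (1, 5, 14)

v_19(23/4) = 0 (numerator and denominator both coprime to 19), so x ∈ ℤ_19^×. Compute digits iteratively via a_i = x_i mod 19, x_{i+1} = (x_i − a_i)/19, with x_0 = x:
  x_0 = 23/4;  a_0 = 1;  x_1 = (x_0 − 1)/19 = 1/4
  x_1 = 1/4;  a_1 = 5;  x_2 = (x_1 − 5)/19 = -1/4
  x_2 = -1/4;  a_2 = 14;  x_3 = (x_2 − 14)/19 = -3/4
Digits: (1, 5, 14).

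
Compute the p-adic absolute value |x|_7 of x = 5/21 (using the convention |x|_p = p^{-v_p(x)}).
|5/21|_7 = 7

Step 1 — compute v_7(x) by factoring powers of 7 out of the numerator and denominator: v_7(5/21) = -1. Step 2 — apply |x|_p = p^{-v_p(x)} = 7^{1} = 7.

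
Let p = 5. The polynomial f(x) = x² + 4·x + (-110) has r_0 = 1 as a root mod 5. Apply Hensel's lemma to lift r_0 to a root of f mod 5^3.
r_2 = 56 (mod 125)

Hensel: r_{i+1} = r_i − f(r_i)·(f′(r_i))^{-1} mod 5^{i+2}, f′(x) = 2x + 4. Iterate:
  r_0 = 1 (mod 5)
  r_1 = 6 (mod 25)
  r_2 = 56 (mod 125)
Final: r = 56 satisfies f(r) ≡ 0 mod 5^3.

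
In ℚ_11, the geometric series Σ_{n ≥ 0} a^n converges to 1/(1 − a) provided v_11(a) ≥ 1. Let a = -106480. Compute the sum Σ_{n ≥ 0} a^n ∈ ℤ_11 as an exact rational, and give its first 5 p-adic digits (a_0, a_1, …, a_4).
Σ a^n = 1/(1 − a) = 1/106481;  first 5 digits = (1, 0, 0, 8, 3)

v_11(a) = 3 ≥ 1, so the series converges in ℤ_11 to 1/(1 − a) = 1/(1 − (-106480)) = 1/106481. Expand this rational in ℤ_11: compute digits iteratively via d_i = x_i mod 11, x_{i+1} = (x_i − d_i)/11. The first 5 digits are (1, 0, 0, 8, 3).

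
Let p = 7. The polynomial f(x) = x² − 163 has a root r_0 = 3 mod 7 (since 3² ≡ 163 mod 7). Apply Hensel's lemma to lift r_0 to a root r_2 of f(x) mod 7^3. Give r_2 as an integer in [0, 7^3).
r_2 = 192 (mod 343)

Hensel's recurrence: r_{i+1} = r_i − f(r_i)·(f′(r_i))^{-1} mod 7^{i+2}, with f′(x) = 2x. Iterate:
  r_0 = 3 (mod 7)
  r_1 = 45 (mod 49)
  r_2 = 192 (mod 343)
Final: r_2 = 192, and one checks f(r_2) ≡ 0 mod 7^3.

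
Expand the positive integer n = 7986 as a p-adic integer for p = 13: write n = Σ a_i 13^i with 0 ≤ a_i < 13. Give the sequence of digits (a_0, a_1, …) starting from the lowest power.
(a_0, a_1, …) = (4, 3, 8, 3)

Repeated division by 13 gives the digits low-to-high: 7986 = 4 + 3·13^1 + 8·13^2 + 3·13^3. Digit sequence: (4, 3, 8, 3).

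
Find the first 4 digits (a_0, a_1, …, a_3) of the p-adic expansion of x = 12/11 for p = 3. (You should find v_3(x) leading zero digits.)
(a_0, …, a_3) = (0, 2, 0, 2)

v_3(12/11) = 1, so a_0 = ... = a_0 = 0. Factor out: x = 3^1 · u with u = 4/11 a unit in ℤ_3. Expand u iteratively via a_{v+i} = u_i mod 3, u_{i+1} = (u_i − a_{v+i})/3:
  u_0 = 4/11;  a_1 = 2;  u_1 = (u_0 − 2)/3 = -6/11
  u_1 = -6/11;  a_2 = 0;  u_2 = (u_1 − 0)/3 = -2/11
  u_2 = -2/11;  a_3 = 2;  u_3 = (u_2 − 2)/3 = -8/11
Digits: (0, 2, 0, 2).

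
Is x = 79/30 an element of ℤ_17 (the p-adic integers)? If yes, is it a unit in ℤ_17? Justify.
x ∈ ℤ_17^× (unit); v_17(x) = 0

ℤ_17 = {x ∈ ℚ_17 : v_17(x) ≥ 0} and ℤ_17^× = {x ∈ ℤ_17 : v_17(x) = 0}. Here v_17(79/30) = v_17(num) − v_17(den) = 0; compare against these criteria.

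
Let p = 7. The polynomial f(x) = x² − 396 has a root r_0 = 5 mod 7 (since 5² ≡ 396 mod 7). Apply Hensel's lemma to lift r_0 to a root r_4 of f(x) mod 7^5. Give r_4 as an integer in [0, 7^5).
r_4 = 2301 (mod 16807)

Hensel's recurrence: r_{i+1} = r_i − f(r_i)·(f′(r_i))^{-1} mod 7^{i+2}, with f′(x) = 2x. Iterate:
  r_0 = 5 (mod 7)
  r_1 = 47 (mod 49)
  r_2 = 243 (mod 343)
  r_3 = 2301 (mod 2401)
  r_4 = 2301 (mod 16807)
Final: r_4 = 2301, and one checks f(r_4) ≡ 0 mod 7^5.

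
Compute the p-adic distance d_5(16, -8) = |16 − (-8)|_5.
d_5(16, -8) = 1

Step 1 — x − y = 16 − (-8) = 24. Step 2 — v_5(24) = 0 (factor: 24 = (5^0 · 24); the sign does not affect v_p). Step 3 — |x − y|_5 = 5^{0} = 1.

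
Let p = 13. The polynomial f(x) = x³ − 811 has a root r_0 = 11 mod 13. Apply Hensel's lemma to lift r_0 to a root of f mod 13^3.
r_2 = 2052 (mod 2197)

Hensel: r_{i+1} = r_i − f(r_i)/f′(r_i) mod 13^{i+2}, where f′(x) = 3x². Iterate:
  r_0 = 11 (mod 13)
  r_1 = 24 (mod 169)
  r_2 = 2052 (mod 2197)
Final: r = 2052 with f(r) ≡ 0 mod 13^3.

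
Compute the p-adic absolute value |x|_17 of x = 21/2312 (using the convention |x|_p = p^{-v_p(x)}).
|21/2312|_17 = 289

Step 1 — compute v_17(x) by factoring powers of 17 out of the numerator and denominator: v_17(21/2312) = -2. Step 2 — apply |x|_p = p^{-v_p(x)} = 17^{2} = 289.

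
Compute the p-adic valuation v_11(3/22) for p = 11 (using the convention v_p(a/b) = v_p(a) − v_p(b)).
v_11(3/22) = -1

Factor powers of 11 from the numerator and denominator of the reduced fraction: 3 = 11^0 · 3 and 22 = 11^1 · 2. Apply v_p(a/b) = v_p(a) − v_p(b): v_11(3/22) = 0 − 1 = -1.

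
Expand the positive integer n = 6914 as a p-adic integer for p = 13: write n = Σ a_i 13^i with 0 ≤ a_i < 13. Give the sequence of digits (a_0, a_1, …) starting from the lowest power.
(a_0, a_1, …) = (11, 11, 1, 3)

Repeated division by 13 gives the digits low-to-high: 6914 = 11 + 11·13^1 + 1·13^2 + 3·13^3. Digit sequence: (11, 11, 1, 3).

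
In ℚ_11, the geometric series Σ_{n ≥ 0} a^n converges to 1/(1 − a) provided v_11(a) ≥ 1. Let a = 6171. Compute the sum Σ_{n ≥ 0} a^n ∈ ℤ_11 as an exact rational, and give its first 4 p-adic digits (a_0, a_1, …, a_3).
Σ a^n = 1/(1 − a) = -1/6170;  first 4 digits = (1, 0, 7, 4)

v_11(a) = 2 ≥ 1, so the series converges in ℤ_11 to 1/(1 − a) = 1/(1 − 6171) = -1/6170. Expand this rational in ℤ_11: compute digits iteratively via d_i = x_i mod 11, x_{i+1} = (x_i − d_i)/11. The first 4 digits are (1, 0, 7, 4).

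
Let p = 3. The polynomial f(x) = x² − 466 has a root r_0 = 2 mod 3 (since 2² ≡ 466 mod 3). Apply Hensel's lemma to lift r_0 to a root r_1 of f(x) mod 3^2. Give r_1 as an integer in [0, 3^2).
r_1 = 5 (mod 9)

Hensel's recurrence: r_{i+1} = r_i − f(r_i)·(f′(r_i))^{-1} mod 3^{i+2}, with f′(x) = 2x. Iterate:
  r_0 = 2 (mod 3)
  r_1 = 5 (mod 9)
Final: r_1 = 5, and one checks f(r_1) ≡ 0 mod 3^2.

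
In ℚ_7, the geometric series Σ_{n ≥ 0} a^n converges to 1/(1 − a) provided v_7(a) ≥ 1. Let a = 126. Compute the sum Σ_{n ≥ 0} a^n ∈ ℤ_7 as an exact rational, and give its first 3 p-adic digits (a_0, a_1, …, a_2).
Σ a^n = 1/(1 − a) = -1/125;  first 3 digits = (1, 4, 4)

v_7(a) = 1 ≥ 1, so the series converges in ℤ_7 to 1/(1 − a) = 1/(1 − 126) = -1/125. Expand this rational in ℤ_7: compute digits iteratively via d_i = x_i mod 7, x_{i+1} = (x_i − d_i)/7. The first 3 digits are (1, 4, 4).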